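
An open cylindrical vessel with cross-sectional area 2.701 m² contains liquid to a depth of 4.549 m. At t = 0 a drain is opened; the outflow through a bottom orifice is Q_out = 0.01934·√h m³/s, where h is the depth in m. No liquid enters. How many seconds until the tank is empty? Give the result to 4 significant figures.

595.7 s

Unsteady balance on liquid volume: A dh/dt = −0.01934 √h.
Separate and integrate: 2(√h − √h₀) = −(0.01934/A) t.
Set h = 0: 2√h₀ = (0.01934/A) t_empty ⇒ t_empty = 2A√h₀/0.01934.
t_empty = 2·2.701·√4.549/0.01934 = 5.40200·2.13284/0.01934 = 595.739 s.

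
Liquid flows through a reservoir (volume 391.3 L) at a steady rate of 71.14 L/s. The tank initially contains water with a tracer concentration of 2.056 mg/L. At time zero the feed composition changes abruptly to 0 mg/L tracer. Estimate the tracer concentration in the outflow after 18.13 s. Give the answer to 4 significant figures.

Accumulation = in − out for the solute gives V dC/dt = Q(C_in − C).
So dC/dt = (C_in − C)/τ with τ = V/Q = 391.3/71.14 = 5.50042 s.
Integrating: C(t) = C_in + (C₀ − C_in) e^(−t/τ).
C(18.13) = 0 + (2.056 − 0)·e^(−18.13/5.50042) = 0 + (2.05600)·0.0370269 = 0.0761273 mg/L.

0.07613 mg/L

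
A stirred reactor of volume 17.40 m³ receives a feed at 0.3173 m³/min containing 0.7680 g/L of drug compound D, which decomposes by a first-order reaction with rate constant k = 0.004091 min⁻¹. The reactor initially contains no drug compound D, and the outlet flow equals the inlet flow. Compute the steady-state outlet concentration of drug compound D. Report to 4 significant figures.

0.6273 g/L

Accumulation = in − out − consumed: V dC/dt = Q C_in − Q C − k V C.
Steady state (dC/dt = 0): C_ss = Q C_in/(Q + kV) = C_in/(1 + kV/Q).
C_ss = 0.3173·0.7680/(0.3173 + 0.004091·17.40) = 0.243686/0.388483 = 0.627276 g/L.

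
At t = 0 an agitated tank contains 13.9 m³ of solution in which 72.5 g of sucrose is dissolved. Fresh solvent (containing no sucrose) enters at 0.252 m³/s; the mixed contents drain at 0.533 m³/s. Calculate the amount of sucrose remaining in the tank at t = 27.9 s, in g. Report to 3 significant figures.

15.0 g

Total volume: dV/dt = Q_in − Q_out = -0.28100 m³/s, so V(t) = 13.9 − 0.28100 t and V(27.9) = 6.0601 m³.
No sucrose enters, so dm/dt = −Q_out · (m/V).
Separate: dm/m = −Q_out dt/V(t) ⇒ ln(m/m₀) = −(Q_out/(Q_in−Q_out)) ln(V/V₀).
m = m₀ (V₀/V)^(Q_out/(Q_in−Q_out)) = 72.5 × (13.9/6.0601)^(-1.8968) = 15.013 g.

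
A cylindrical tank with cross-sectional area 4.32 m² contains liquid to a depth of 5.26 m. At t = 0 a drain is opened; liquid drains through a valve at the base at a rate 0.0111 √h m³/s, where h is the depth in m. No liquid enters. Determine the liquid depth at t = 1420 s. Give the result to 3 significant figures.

With no inflow, A dh/dt = −0.0111 √h.
∫ h^(−1/2) dh = −(0.0111/A) ∫ dt, giving 2√h = 2√h₀ − (0.0111/A) t.
√h = √5.26 − 0.0111·1420/(2·4.32) = 2.2935 − 1.8243 = 0.46916.
h = 0.46916² = 0.22011 m.

0.220 m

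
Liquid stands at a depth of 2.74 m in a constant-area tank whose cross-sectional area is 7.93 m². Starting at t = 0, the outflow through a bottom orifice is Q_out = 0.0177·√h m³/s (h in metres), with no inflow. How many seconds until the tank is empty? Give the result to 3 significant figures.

1480 s

Accumulation of liquid (constant cross-section A): A dh/dt = −0.0177 √h.
Separate and integrate: 2(√h − √h₀) = −(0.0177/A) t.
Tank is empty when √h = 0: t_empty = 2A√h₀/0.0177.
t_empty = 2·7.93·√2.74/0.0177 = 15.860·1.6553/0.0177 = 1483.2 s.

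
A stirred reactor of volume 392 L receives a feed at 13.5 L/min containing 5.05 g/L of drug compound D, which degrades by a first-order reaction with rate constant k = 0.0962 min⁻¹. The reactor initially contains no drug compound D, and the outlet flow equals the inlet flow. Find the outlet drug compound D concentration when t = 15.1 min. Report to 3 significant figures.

1.15 g/L

V dC/dt = Q(C_in − C) − k V C.
dC/dt = (Q/V) C_in − (Q/V + k) C; effective rate a = Q/V + k = 0.034439 + 0.0962 = 0.13064 min⁻¹.
C_ss = Q C_in/(Q + kV) = 1.3313 g/L; C(t) = C_ss + (C₀ − C_ss) e^(−a t).
C(15.1) = 1.3313 + (-1.3313)·e^(−0.13064·15.1) = 1.3313 + (-1.3313)·0.13909 = 1.1461 g/L.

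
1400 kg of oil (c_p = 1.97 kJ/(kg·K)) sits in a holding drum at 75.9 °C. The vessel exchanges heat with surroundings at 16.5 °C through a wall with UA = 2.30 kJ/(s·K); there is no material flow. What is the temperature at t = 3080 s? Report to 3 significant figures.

21.1 °C

Lumped-capacitance energy balance: M c_p dT/dt = UA(T_amb − T).
dT/dt = (T_ss − T)/τ with T_ss = T_amb = 16.500 °C, τ = M c_p/UA = 1400·1.97/2.30 = 1199.1 s.
T approaches T_ss exponentially: T(t) = T_ss + (T₀ − T_ss) e^(−t/τ).
T(3080) = 16.500 + (59.400)·0.076648 = 21.053 °C.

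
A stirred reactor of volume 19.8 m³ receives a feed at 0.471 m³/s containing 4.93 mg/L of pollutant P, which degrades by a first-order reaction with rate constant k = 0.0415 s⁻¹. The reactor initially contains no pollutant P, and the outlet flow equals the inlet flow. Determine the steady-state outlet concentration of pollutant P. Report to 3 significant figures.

1.80 mg/L

V dC/dt = Q(C_in − C) − k V C.
At steady state: 0 = Q C_in − (Q + kV) C_ss, so C_ss = Q C_in/(Q + kV).
C_ss = 0.471·4.93/(0.471 + 0.0415·19.8) = 2.3220/1.2927 = 1.7963 mg/L.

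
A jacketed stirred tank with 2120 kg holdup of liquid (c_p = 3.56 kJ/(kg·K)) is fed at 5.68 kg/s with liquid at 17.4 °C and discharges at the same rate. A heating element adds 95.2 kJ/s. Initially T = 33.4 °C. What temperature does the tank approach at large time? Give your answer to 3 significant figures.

22.1 °C

M c_p dT/dt = ṁ c_p (T_in − T) + Q̇.
At steady state dT/dt = 0 ⇒ T_ss = T_in + Q̇/(ṁ c_p) = 17.4 + 95.2/(5.68·3.56) = 22.108 °C.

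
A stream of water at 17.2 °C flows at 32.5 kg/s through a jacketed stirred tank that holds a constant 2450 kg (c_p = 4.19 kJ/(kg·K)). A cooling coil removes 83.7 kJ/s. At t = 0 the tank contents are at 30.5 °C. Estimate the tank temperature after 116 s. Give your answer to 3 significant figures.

Heat balance on the well-mixed liquid: M c_p dT/dt = ṁ c_p (T_in − T) − 83.7.
Rearrange: dT/dt = (T_ss − T)/τ with τ = M/ṁ = 75.385 s and T_ss = T_in − Q̇/(ṁ c_p) = 16.585 °C.
Integrating: T(t) = T_ss + (T₀ − T_ss) e^(−t/τ).
T(116) = 16.585 + (13.915)·e^(−116/75.385) = 16.585 + (13.915)·0.21464 = 19.572 °C.

19.6 °C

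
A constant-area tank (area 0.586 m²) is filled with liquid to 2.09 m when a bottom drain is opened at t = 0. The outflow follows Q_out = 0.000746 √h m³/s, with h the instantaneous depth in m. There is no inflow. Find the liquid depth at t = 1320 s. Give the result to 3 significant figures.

With no inflow, A dh/dt = −0.000746 √h.
Separate and integrate: 2(√h − √h₀) = −(0.000746/A) t.
√h = √2.09 − 0.000746·1320/(2·0.586) = 1.4457 − 0.84020 = 0.60548.
h = 0.60548² = 0.36660 m.

0.367 m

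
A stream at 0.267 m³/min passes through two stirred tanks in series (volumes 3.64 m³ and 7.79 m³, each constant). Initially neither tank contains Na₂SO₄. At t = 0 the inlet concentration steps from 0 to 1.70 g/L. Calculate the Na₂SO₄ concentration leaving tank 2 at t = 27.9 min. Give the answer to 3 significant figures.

0.666 g/L

Time constants: τᵢ = Vᵢ/Q for each well-mixed tank.
τ₁ = 3.64/0.267 = 13.633 min; τ₂ = 7.79/0.267 = 29.176 min.
Solving the cascade with C₁(0)=C₂(0)=0 gives C₂(t) = C_in[1 − (τ₁ e^(−t/τ₁) − τ₂ e^(−t/τ₂))/(τ₁ − τ₂)].
At t = 27.9: e^(−t/τ₁) = 0.12918, e^(−t/τ₂) = 0.38433.
C₂ = 1.70·[1 − (13.633·0.12918 − 29.176·0.38433)/(-15.543)] = 1.70·0.39189 = 0.66621 g/L.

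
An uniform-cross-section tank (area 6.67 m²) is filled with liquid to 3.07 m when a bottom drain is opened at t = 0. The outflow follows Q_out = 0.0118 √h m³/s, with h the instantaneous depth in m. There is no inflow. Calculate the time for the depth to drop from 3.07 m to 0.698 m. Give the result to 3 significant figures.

1040 s

Mass balance (ρ constant): A dh/dt = −0.0118 √h.
This is separable: 2 d(√h)/dt = −0.0118/A, so √h = √h₀ − (0.0118/(2A)) t.
t = 2A(√h₀ − √h)/0.0118 = 2·6.67·(√3.07 − √0.698)/0.0118
  = 13.340 × (1.7521 − 0.83546) / 0.0118 = 1036.3 s.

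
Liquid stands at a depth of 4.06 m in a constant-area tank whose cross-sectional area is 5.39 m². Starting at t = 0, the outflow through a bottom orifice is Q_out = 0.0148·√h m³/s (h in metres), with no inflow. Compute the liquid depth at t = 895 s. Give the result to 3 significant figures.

0.618 m

A dh/dt = −Q_out = −0.0148 √h.
∫ h^(−1/2) dh = −(0.0148/A) ∫ dt, giving 2√h = 2√h₀ − (0.0148/A) t.
√h = √4.06 − 0.0148·895/(2·5.39) = 2.0149 − 1.2288 = 0.78619.
h = 0.78619² = 0.61809 m.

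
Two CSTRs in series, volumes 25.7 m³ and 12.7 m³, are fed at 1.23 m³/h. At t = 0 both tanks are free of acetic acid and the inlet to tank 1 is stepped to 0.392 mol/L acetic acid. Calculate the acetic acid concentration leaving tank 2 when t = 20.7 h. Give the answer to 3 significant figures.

Species balance on tank i: dCᵢ/dt = (Cᵢ₋₁ − Cᵢ)/τᵢ with τᵢ = Vᵢ/Q.
τ₁ = 25.7/1.23 = 20.894 h; τ₂ = 12.7/1.23 = 10.325 h.
Tank 1: C₁ = C_in(1 − e^(−t/τ₁)). Tank 2 (τ₁ ≠ τ₂): C₂ = C_in[1 − (τ₁ e^(−t/τ₁) − τ₂ e^(−t/τ₂))/(τ₁ − τ₂)].
At t = 20.7: e^(−t/τ₁) = 0.37132, e^(−t/τ₂) = 0.13469.
C₂ = 0.392·[1 − (20.894·0.37132 − 10.325·0.13469)/(10.569)] = 0.392·0.39751 = 0.15583 mol/L.

0.156 mol/L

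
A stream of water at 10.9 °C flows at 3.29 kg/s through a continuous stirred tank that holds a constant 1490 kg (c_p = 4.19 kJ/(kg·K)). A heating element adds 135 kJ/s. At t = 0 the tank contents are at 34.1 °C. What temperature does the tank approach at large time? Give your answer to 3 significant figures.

M c_p dT/dt = ṁ c_p (T_in − T) + Q̇.
At steady state dT/dt = 0 ⇒ T_ss = T_in + Q̇/(ṁ c_p) = 10.9 + 135/(3.29·4.19) = 20.693 °C.

20.7 °C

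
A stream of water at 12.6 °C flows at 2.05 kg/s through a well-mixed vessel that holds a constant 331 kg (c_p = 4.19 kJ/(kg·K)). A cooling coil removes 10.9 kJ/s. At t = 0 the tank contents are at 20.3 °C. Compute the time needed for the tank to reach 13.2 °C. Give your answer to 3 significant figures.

M c_p dT/dt = ṁ c_p (T_in − T) − Q̇.
τ = M/ṁ = 161.46 s; T_ss = T_in − Q̇/(ṁ c_p) = 11.331 °C.
T(t) = T_ss + (T₀ − T_ss) e^(−t/τ). Set T = 13.2:
e^(−t/τ) = (13.2 − 11.331)/(20.3 − 11.331) = 0.20838
t = −161.46 · ln(0.20838) = 253.24 s.

253 s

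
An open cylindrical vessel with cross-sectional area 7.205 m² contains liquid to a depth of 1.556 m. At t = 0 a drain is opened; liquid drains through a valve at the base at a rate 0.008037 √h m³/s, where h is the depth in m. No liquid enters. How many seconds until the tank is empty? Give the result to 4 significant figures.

With no inflow, A dh/dt = −0.008037 √h.
This is separable: 2 d(√h)/dt = −0.008037/A, so √h = √h₀ − (0.008037/(2A)) t.
Set h = 0: 2√h₀ = (0.008037/A) t_empty ⇒ t_empty = 2A√h₀/0.008037.
t_empty = 2·7.205·√1.556/0.008037 = 14.4100·1.24740/0.008037 = 2236.53 s.

2237 s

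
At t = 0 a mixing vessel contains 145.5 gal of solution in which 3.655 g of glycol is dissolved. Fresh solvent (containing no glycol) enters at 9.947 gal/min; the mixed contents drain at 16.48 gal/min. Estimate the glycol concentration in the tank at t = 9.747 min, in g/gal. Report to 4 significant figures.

Let m(t) be the amount of glycol. Volume: V(t) = V₀ + (Q_in − Q_out) t = 145.5 − 6.53300 t; V(9.747) = 81.8228 gal.
Solute balance: dm/dt = 0 − Q_out C = −Q_out m/V(t).
dm/m = −Q_out dt/(V₀ − 6.53300 t); integrating gives ln(m/m₀) = −(Q_out/(Q_in−Q_out)) ln(V/V₀).
m = m₀ (V₀/V)^(Q_out/(Q_in−Q_out)) = 3.655 × (145.5/81.8228)^(-2.52258) = 0.855603 g.
C = m/V = 0.855603/81.8228 = 0.0104568 g/gal.

0.01046 g/gal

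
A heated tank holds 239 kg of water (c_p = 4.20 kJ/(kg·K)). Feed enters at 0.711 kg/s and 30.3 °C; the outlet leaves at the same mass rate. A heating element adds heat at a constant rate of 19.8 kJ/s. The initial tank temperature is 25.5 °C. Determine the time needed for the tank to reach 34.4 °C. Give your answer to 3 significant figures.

Unsteady energy balance on the tank contents: M c_p dT/dt = ṁ c_p (T_in − T) + 19.8.
τ = M/ṁ = 336.15 s; T_ss = T_in + Q̇/(ṁ c_p) = 36.931 °C.
T(t) = T_ss + (T₀ − T_ss) e^(−t/τ). Set T = 34.4:
e^(−t/τ) = (34.4 − 36.931)/(25.5 − 36.931) = 0.22138
t = −336.15 · ln(0.22138) = 506.86 s.

507 s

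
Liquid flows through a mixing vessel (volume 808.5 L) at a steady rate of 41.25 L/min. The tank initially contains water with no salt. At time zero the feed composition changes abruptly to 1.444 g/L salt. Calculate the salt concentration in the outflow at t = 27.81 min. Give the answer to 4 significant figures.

1.095 g/L

Transient balance on the dissolved component: V dC/dt = Q(C_in − C).
So dC/dt = (C_in − C)/τ with τ = V/Q = 808.5/41.25 = 19.6000 min.
Solution: C(t) = C_in + (C₀ − C_in) e^(−t/τ).
C(27.81) = 1.444 + (0 − 1.444)·e^(−27.81/19.6000) = 1.444 + (-1.44400)·0.241985 = 1.09457 g/L.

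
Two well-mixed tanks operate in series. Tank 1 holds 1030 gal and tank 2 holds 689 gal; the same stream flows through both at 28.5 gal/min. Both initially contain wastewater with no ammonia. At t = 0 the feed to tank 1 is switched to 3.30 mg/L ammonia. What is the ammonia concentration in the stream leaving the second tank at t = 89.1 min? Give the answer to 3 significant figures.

Time constants: τᵢ = Vᵢ/Q for each well-mixed tank.
τ₁ = 1030/28.5 = 36.140 min; τ₂ = 689/28.5 = 24.175 min.
Tank 1: C₁ = C_in(1 − e^(−t/τ₁)). Tank 2 (τ₁ ≠ τ₂): C₂ = C_in[1 − (τ₁ e^(−t/τ₁) − τ₂ e^(−t/τ₂))/(τ₁ − τ₂)].
At t = 89.1: e^(−t/τ₁) = 0.084976, e^(−t/τ₂) = 0.025083.
C₂ = 3.30·[1 − (36.140·0.084976 − 24.175·0.025083)/(11.965)] = 3.30·0.79401 = 2.6202 mg/L.

2.62 mg/L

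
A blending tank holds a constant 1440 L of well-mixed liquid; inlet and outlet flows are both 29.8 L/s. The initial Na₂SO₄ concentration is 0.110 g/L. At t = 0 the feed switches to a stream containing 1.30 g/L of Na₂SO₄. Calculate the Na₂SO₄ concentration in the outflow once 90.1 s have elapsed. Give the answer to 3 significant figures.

1.12 g/L

Accumulation = in − out for the solute gives V dC/dt = Q(C_in − C).
Rewrite as dC/dt + C/τ = C_in/τ, τ = V/Q = 48.322 s.
Integrating: C(t) = C_in + (C₀ − C_in) e^(−t/τ).
C(90.1) = 1.30 + (0.110 − 1.30)·e^(−90.1/48.322) = 1.30 + (-1.1900)·0.15496 = 1.1156 g/L.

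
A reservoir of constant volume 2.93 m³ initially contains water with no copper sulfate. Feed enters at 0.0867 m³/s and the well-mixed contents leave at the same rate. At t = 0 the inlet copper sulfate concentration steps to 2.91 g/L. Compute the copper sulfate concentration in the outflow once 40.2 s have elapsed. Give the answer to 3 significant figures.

2.02 g/L

Species balance on the tank: V dC/dt = Q(C_in − C).
So dC/dt = (C_in − C)/τ with τ = V/Q = 2.93/0.0867 = 33.795 s.
C approaches C_in exponentially: C(t) = C_in + (C₀ − C_in) e^(−t/τ).
C(40.2) = 2.91 + (0 − 2.91)·e^(−40.2/33.795) = 2.91 + (-2.9100)·0.30436 = 2.0243 g/L.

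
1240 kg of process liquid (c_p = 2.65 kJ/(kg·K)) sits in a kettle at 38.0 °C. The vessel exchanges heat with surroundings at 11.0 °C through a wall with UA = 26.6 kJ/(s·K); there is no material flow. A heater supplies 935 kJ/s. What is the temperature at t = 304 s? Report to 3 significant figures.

First-law balance (no shaft work): M c_p dT/dt = −UA(T − T_amb) + Q̇.
dT/dt = (T_ss − T)/τ with T_ss = T_amb + Q̇/UA = 11.0 + 935/26.6 = 46.150 °C, τ = M c_p/UA = 1240·2.65/26.6 = 123.53 s.
This is linear first-order; T(t) = T_ss + (T₀ − T_ss) e^(−t/τ).
T(304) = 46.150 + (-8.1504)·0.085361 = 45.455 °C.

45.5 °C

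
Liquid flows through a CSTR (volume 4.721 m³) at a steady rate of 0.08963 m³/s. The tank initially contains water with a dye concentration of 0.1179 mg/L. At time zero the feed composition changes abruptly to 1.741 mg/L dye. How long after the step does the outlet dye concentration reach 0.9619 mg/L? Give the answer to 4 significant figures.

Unsteady species balance (constant V, well mixed): V dC/dt = Q(C_in − C), so τ = V/Q = 52.6721 s.
C(t) = C_in + (C₀ − C_in) e^(−t/τ). Set C = 0.9619 and solve for t:
e^(−t/τ) = (C − C_in)/(C₀ − C_in) = (0.9619 − 1.741)/(0.1179 − 1.741) = 0.480007
t = −τ ln(…) = 52.6721 × 0.733954 = 38.6589 s.

38.66 s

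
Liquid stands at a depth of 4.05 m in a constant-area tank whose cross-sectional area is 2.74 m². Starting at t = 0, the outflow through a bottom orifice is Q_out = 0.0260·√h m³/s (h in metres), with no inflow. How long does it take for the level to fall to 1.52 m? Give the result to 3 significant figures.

With no inflow, A dh/dt = −0.0260 √h.
Separate and integrate: 2(√h − √h₀) = −(0.0260/A) t.
t = 2A(√h₀ − √h)/0.0260 = 2·2.74·(√4.05 − √1.52)/0.0260
  = 5.4800 × (2.0125 − 1.2329) / 0.0260 = 164.31 s.

164 s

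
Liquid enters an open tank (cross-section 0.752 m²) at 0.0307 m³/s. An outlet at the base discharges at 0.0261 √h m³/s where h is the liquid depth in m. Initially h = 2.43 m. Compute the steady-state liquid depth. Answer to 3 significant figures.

1.38 m

Volume balance on the tank: A dh/dt = Q_in − 0.0261 √h. At steady state dh/dt = 0:
Q_in = 0.0261 √h_ss ⇒ √h_ss = 0.0307/0.0261 = 1.1762.
h_ss = 1.1762² = 1.3836 m. (Since h₀ = 2.43 m > h_ss, the level will fall toward this value.)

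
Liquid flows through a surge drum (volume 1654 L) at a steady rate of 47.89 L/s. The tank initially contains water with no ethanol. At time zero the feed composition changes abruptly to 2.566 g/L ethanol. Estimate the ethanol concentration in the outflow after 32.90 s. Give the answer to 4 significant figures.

1.576 g/L

Species balance on the tank: V dC/dt = Q(C_in − C).
So dC/dt = (C_in − C)/τ with τ = V/Q = 1654/47.89 = 34.5375 s.
This is linear first-order; C(t) = C_in + (C₀ − C_in) e^(−t/τ).
C(32.90) = 2.566 + (0 − 2.566)·e^(−32.90/34.5375) = 2.566 + (-2.56600)·0.385741 = 1.57619 g/L.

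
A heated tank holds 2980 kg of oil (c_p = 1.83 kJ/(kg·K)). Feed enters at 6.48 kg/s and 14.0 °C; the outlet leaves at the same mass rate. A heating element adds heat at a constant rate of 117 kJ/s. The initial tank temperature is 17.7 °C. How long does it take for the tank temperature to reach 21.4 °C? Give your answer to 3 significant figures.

421 s

M c_p dT/dt = ṁ c_p (T_in − T) + Q̇.
τ = M/ṁ = 459.88 s; T_ss = T_in + Q̇/(ṁ c_p) = 23.866 °C.
T(t) = T_ss + (T₀ − T_ss) e^(−t/τ). Set T = 21.4:
e^(−t/τ) = (21.4 − 23.866)/(17.7 − 23.866) = 0.39998
t = −459.88 · ln(0.39998) = 421.41 s.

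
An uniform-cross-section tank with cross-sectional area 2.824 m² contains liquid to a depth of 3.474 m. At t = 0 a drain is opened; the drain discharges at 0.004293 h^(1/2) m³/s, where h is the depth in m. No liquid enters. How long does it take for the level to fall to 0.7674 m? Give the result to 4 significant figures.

1300 s

With no inflow, A dh/dt = −0.004293 √h.
∫ h^(−1/2) dh = −(0.004293/A) ∫ dt, giving 2√h = 2√h₀ − (0.004293/A) t.
t = 2A(√h₀ − √h)/0.004293 = 2·2.824·(√3.474 − √0.7674)/0.004293
  = 5.64800 × (1.86387 − 0.876014) / 0.004293 = 1299.65 s.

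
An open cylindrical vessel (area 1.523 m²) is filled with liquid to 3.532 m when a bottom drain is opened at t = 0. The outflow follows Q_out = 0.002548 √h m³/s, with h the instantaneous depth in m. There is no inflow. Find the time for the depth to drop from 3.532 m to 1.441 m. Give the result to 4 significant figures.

Accumulation of liquid (constant cross-section A): A dh/dt = −0.002548 √h.
This is separable: 2 d(√h)/dt = −0.002548/A, so √h = √h₀ − (0.002548/(2A)) t.
t = 2A(√h₀ − √h)/0.002548 = 2·1.523·(√3.532 − √1.441)/0.002548
  = 3.04600 × (1.87936 − 1.20042) / 0.002548 = 811.643 s.

811.6 s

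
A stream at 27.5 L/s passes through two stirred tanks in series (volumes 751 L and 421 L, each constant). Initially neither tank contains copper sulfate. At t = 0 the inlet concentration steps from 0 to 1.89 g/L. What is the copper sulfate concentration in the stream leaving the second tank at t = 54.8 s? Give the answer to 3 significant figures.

1.38 g/L

Each tank obeys Vᵢ dCᵢ/dt = Q(Cᵢ₋₁ − Cᵢ), so τᵢ = Vᵢ/Q.
τ₁ = 751/27.5 = 27.309 s; τ₂ = 421/27.5 = 15.309 s.
Solving the cascade with C₁(0)=C₂(0)=0 gives C₂(t) = C_in[1 − (τ₁ e^(−t/τ₁) − τ₂ e^(−t/τ₂))/(τ₁ − τ₂)].
At t = 54.8: e^(−t/τ₁) = 0.13444, e^(−t/τ₂) = 0.027888.
C₂ = 1.89·[1 − (27.309·0.13444 − 15.309·0.027888)/(12.000)] = 1.89·0.72963 = 1.3790 g/L.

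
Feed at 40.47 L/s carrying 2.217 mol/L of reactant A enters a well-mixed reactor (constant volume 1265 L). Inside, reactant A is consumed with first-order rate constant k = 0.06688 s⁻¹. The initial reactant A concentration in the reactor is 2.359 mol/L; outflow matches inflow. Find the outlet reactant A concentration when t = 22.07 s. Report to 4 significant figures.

0.9025 mol/L

Accumulation = in − out − consumed: V dC/dt = Q C_in − Q C − k V C.
This is linear with rate a = Q/V + k = 0.0988721 s⁻¹.
C_ss = Q C_in/(Q + kV) = 0.717356 mol/L; C(t) = C_ss + (C₀ − C_ss) e^(−a t).
C(22.07) = 0.717356 + (1.64164)·e^(−0.0988721·22.07) = 0.717356 + (1.64164)·0.112804 = 0.902539 mol/L.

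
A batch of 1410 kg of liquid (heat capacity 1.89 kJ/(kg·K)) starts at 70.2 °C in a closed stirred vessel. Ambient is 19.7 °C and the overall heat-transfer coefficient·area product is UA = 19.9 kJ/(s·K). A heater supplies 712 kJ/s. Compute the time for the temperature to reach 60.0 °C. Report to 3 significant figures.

158 s

Lumped-capacitance energy balance: M c_p dT/dt = UA(T_amb − T) + Q̇.
τ = M c_p/UA = 133.91 s; T_ss = T_amb + Q̇/UA = 19.7 + 712/19.9 = 55.479 °C.
T(t) = T_ss + (T₀ − T_ss)e^(−t/τ); set T = 60.0:
t = −τ ln[(T − T_ss)/(T₀ − T_ss)] = −133.91 · ln(0.30712) = 158.09 s.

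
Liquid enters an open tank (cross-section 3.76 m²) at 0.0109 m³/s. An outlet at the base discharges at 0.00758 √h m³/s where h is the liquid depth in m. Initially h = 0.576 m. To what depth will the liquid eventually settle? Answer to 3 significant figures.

A dh/dt = Q_in − 0.00758 √h. Steady state requires inflow = outflow:
Q_in = 0.00758 √h_ss ⇒ √h_ss = 0.0109/0.00758 = 1.4380.
h_ss = 1.4380² = 2.0678 m. (Since h₀ = 0.576 m < h_ss, the level will rise toward this value.)

2.07 m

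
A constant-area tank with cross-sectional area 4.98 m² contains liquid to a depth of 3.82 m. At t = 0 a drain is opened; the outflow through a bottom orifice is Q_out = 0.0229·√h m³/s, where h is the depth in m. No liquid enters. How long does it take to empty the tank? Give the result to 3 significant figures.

850 s

With no inflow, A dh/dt = −0.0229 √h.
Separate and integrate: 2(√h − √h₀) = −(0.0229/A) t.
Set h = 0: 2√h₀ = (0.0229/A) t_empty ⇒ t_empty = 2A√h₀/0.0229.
t_empty = 2·4.98·√3.82/0.0229 = 9.9600·1.9545/0.0229 = 850.07 s.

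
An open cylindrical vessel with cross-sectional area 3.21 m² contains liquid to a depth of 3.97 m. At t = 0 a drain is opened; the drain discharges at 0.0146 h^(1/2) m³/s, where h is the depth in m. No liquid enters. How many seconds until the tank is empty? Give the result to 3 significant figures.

Volume balance on the tank: A dh/dt = −0.0146 √h.
Separate and integrate: 2(√h − √h₀) = −(0.0146/A) t.
Set h = 0: 2√h₀ = (0.0146/A) t_empty ⇒ t_empty = 2A√h₀/0.0146.
t_empty = 2·3.21·√3.97/0.0146 = 6.4200·1.9925/0.0146 = 876.15 s.

876 s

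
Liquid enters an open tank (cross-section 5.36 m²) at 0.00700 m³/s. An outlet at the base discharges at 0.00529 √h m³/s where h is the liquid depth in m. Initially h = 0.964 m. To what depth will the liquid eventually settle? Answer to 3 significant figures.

1.75 m

A dh/dt = Q_in − 0.00529 √h. Steady state requires inflow = outflow:
Q_in = 0.00529 √h_ss ⇒ √h_ss = 0.00700/0.00529 = 1.3233.
h_ss = 1.3233² = 1.7510 m. (Since h₀ = 0.964 m < h_ss, the level will rise toward this value.)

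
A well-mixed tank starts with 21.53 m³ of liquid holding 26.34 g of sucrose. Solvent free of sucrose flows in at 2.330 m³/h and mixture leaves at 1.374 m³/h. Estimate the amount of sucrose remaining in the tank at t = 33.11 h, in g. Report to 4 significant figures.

Total volume: dV/dt = Q_in − Q_out = 0.956000 m³/h, so V(t) = 21.53 + 0.956000 t and V(33.11) = 53.1832 m³.
Solute balance: dm/dt = 0 − Q_out C = −Q_out m/V(t).
Separate: dm/m = −Q_out dt/V(t) ⇒ ln(m/m₀) = −(Q_out/(Q_in−Q_out)) ln(V/V₀).
m = m₀ (V₀/V)^(Q_out/(Q_in−Q_out)) = 26.34 × (21.53/53.1832)^(1.43724) = 7.18074 g.

7.181 g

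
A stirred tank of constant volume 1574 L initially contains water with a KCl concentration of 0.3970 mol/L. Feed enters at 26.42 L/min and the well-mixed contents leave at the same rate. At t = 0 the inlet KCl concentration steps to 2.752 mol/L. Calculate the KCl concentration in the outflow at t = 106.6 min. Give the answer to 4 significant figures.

2.359 mol/L

Accumulation = in − out for the solute gives V dC/dt = Q(C_in − C).
Time constant τ = V/Q = 1574/26.42 = 59.5761 min.
This is linear first-order; C(t) = C_in + (C₀ − C_in) e^(−t/τ).
C(106.6) = 2.752 + (0.3970 − 2.752)·e^(−106.6/59.5761) = 2.752 + (-2.35500)·0.167076 = 2.35854 mol/L.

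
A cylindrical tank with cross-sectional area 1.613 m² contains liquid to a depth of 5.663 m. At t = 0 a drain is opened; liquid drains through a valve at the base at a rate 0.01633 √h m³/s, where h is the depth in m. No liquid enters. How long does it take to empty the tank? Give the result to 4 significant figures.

470.1 s

With no inflow, A dh/dt = −0.01633 √h.
∫ h^(−1/2) dh = −(0.01633/A) ∫ dt, giving 2√h = 2√h₀ − (0.01633/A) t.
Tank is empty when √h = 0: t_empty = 2A√h₀/0.01633.
t_empty = 2·1.613·√5.663/0.01633 = 3.22600·2.37971/0.01633 = 470.112 s.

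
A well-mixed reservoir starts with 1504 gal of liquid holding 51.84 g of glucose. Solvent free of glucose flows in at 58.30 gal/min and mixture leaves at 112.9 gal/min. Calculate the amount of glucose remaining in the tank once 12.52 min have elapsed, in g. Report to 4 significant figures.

Total volume: dV/dt = Q_in − Q_out = -54.6000 gal/min, so V(t) = 1504 − 54.6000 t and V(12.52) = 820.408 gal.
Species balance (pure solvent in): dm/dt = −Q_out · m/V(t).
Separate: dm/m = −Q_out dt/V(t) ⇒ ln(m/m₀) = −(Q_out/(Q_in−Q_out)) ln(V/V₀).
m = m₀ (V₀/V)^(Q_out/(Q_in−Q_out)) = 51.84 × (1504/820.408)^(-2.06777) = 14.8044 g.

14.80 g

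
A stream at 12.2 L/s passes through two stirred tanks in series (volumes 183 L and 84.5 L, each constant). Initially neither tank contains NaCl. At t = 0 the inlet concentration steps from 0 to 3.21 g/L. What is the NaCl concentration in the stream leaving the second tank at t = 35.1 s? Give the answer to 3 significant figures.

Time constants: τᵢ = Vᵢ/Q for each well-mixed tank.
τ₁ = 183/12.2 = 15.000 s; τ₂ = 84.5/12.2 = 6.9262 s.
Solving the cascade with C₁(0)=C₂(0)=0 gives C₂(t) = C_in[1 − (τ₁ e^(−t/τ₁) − τ₂ e^(−t/τ₂))/(τ₁ − τ₂)].
At t = 35.1: e^(−t/τ₁) = 0.096328, e^(−t/τ₂) = 0.0062969.
C₂ = 3.21·[1 − (15.000·0.096328 − 6.9262·0.0062969)/(8.0738)] = 3.21·0.82644 = 2.6529 g/L.

2.65 g/L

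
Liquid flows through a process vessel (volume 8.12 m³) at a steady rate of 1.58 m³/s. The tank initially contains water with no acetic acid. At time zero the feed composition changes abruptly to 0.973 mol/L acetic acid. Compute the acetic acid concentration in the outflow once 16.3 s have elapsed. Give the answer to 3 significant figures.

Accumulation = in − out for the solute gives V dC/dt = Q(C_in − C).
Time constant τ = V/Q = 8.12/1.58 = 5.1392 s.
Solution: C(t) = C_in + (C₀ − C_in) e^(−t/τ).
C(16.3) = 0.973 + (0 − 0.973)·e^(−16.3/5.1392) = 0.973 + (-0.97300)·0.041933 = 0.93220 mol/L.

0.932 mol/L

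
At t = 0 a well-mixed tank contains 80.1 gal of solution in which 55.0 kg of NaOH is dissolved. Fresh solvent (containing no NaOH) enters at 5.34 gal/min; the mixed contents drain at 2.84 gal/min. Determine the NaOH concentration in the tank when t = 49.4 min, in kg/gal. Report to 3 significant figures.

Let m(t) be the amount of NaOH. Volume: V(t) = V₀ + (Q_in − Q_out) t = 80.1 + 2.5000 t; V(49.4) = 203.60 gal.
No NaOH enters, so dm/dt = −Q_out · (m/V).
dm/m = −Q_out dt/(V₀ + 2.5000 t); integrating gives ln(m/m₀) = −(Q_out/(Q_in−Q_out)) ln(V/V₀).
m = m₀ (V₀/V)^(Q_out/(Q_in−Q_out)) = 55.0 × (80.1/203.60)^(1.1360) = 19.060 kg.
C = m/V = 19.060/203.60 = 0.093614 kg/gal.

0.0936 kg/gal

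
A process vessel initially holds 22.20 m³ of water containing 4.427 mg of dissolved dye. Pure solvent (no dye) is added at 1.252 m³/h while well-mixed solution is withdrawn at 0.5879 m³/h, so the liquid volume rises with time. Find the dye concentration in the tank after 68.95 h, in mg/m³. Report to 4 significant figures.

Let m(t) be the amount of dye. Volume: V(t) = V₀ + (Q_in − Q_out) t = 22.20 + 0.664100 t; V(68.95) = 67.9897 m³.
Solute balance: dm/dt = 0 − Q_out C = −Q_out m/V(t).
Separate: dm/m = −Q_out dt/V(t) ⇒ ln(m/m₀) = −(Q_out/(Q_in−Q_out)) ln(V/V₀).
m = m₀ (V₀/V)^(Q_out/(Q_in−Q_out)) = 4.427 × (22.20/67.9897)^(0.885258) = 1.64359 mg.
C = m/V = 1.64359/67.9897 = 0.0241741 mg/m³.

0.02417 mg/m³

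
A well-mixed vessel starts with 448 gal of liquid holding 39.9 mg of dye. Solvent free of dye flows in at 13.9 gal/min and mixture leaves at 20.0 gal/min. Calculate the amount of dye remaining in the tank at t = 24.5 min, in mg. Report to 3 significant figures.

Total volume: dV/dt = Q_in − Q_out = -6.1000 gal/min, so V(t) = 448 − 6.1000 t and V(24.5) = 298.55 gal.
No dye enters, so dm/dt = −Q_out · (m/V).
dm/m = −Q_out dt/(V₀ − 6.1000 t); integrating gives ln(m/m₀) = −(Q_out/(Q_in−Q_out)) ln(V/V₀).
m = m₀ (V₀/V)^(Q_out/(Q_in−Q_out)) = 39.9 × (448/298.55)^(-3.2787) = 10.546 mg.

10.5 mg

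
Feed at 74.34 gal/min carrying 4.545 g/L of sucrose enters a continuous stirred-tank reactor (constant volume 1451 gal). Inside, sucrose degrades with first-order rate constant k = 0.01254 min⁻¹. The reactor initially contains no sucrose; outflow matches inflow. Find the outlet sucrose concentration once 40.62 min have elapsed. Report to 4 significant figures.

3.378 g/L

Accumulation = in − out − consumed: V dC/dt = Q C_in − Q C − k V C.
This is linear with rate a = Q/V + k = 0.0637736 min⁻¹.
C_ss = Q C_in/(Q + kV) = 3.65130 g/L; C(t) = C_ss + (C₀ − C_ss) e^(−a t).
C(40.62) = 3.65130 + (-3.65130)·e^(−0.0637736·40.62) = 3.65130 + (-3.65130)·0.0749837 = 3.37751 g/L.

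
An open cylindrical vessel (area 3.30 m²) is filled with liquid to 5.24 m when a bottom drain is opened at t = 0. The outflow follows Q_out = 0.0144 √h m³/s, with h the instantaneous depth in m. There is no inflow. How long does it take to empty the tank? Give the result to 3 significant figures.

A dh/dt = −Q_out = −0.0144 √h.
This is separable: 2 d(√h)/dt = −0.0144/A, so √h = √h₀ − (0.0144/(2A)) t.
Tank is empty when √h = 0: t_empty = 2A√h₀/0.0144.
t_empty = 2·3.30·√5.24/0.0144 = 6.6000·2.2891/0.0144 = 1049.2 s.

1050 s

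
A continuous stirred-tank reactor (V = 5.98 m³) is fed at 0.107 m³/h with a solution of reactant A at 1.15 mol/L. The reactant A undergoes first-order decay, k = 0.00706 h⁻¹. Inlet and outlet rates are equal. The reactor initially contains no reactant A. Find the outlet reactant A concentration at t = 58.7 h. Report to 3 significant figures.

0.634 mol/L

Accumulation = in − out − consumed: V dC/dt = Q C_in − Q C − k V C.
This is linear with rate a = Q/V + k = 0.024953 h⁻¹.
C_ss = Q C_in/(Q + kV) = 0.82463 mol/L; C(t) = C_ss + (C₀ − C_ss) e^(−a t).
C(58.7) = 0.82463 + (-0.82463)·e^(−0.024953·58.7) = 0.82463 + (-0.82463)·0.23114 = 0.63403 mol/L.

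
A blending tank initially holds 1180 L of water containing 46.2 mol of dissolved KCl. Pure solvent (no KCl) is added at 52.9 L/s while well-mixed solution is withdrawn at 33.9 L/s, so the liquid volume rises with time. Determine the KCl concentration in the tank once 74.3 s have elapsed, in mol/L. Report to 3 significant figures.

0.00438 mol/L

Let m(t) be the amount of KCl. Volume: V(t) = V₀ + (Q_in − Q_out) t = 1180 + 19.000 t; V(74.3) = 2591.7 L.
Species balance (pure solvent in): dm/dt = −Q_out · m/V(t).
Separate: dm/m = −Q_out dt/V(t) ⇒ ln(m/m₀) = −(Q_out/(Q_in−Q_out)) ln(V/V₀).
m = m₀ (V₀/V)^(Q_out/(Q_in−Q_out)) = 46.2 × (1180/2591.7)^(1.7842) = 11.349 mol.
C = m/V = 11.349/2591.7 = 0.0043791 mol/L.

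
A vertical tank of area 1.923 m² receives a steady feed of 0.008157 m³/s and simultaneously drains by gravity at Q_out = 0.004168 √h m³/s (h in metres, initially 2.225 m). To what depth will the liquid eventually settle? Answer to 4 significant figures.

3.830 m

Unsteady balance on liquid volume: A dh/dt = Q_in − 0.004168 √h. At steady state dh/dt = 0:
Q_in = 0.004168 √h_ss ⇒ √h_ss = 0.008157/0.004168 = 1.95705.
h_ss = 1.95705² = 3.83006 m. (Since h₀ = 2.225 m < h_ss, the level will rise toward this value.)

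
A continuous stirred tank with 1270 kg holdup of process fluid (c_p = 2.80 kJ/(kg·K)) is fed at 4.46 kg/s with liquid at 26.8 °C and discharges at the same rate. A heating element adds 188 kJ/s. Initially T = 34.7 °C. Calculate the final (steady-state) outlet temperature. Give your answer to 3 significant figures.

41.9 °C

M c_p dT/dt = ṁ c_p (T_in − T) + Q̇.
At steady state dT/dt = 0 ⇒ T_ss = T_in + Q̇/(ṁ c_p) = 26.8 + 188/(4.46·2.80) = 41.854 °C.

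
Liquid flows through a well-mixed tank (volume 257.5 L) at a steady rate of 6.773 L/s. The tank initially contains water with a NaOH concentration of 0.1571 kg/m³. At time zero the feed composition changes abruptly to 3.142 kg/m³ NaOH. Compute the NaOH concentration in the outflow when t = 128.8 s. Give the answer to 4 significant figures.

Unsteady species balance (constant V, well mixed): V dC/dt = Q(C_in − C).
Time constant τ = V/Q = 257.5/6.773 = 38.0186 s.
C approaches C_in exponentially: C(t) = C_in + (C₀ − C_in) e^(−t/τ).
C(128.8) = 3.142 + (0.1571 − 3.142)·e^(−128.8/38.0186) = 3.142 + (-2.98490)·0.0337824 = 3.04116 kg/m³.

3.041 kg/m³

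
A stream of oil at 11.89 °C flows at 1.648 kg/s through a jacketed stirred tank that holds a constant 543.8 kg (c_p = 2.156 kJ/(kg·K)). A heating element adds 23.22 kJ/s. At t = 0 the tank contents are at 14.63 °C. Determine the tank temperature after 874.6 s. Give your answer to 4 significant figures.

18.16 °C

M c_p dT/dt = ṁ c_p (T_in − T) + Q̇.
τ = M/ṁ = 329.976 s; T_ss = T_in + Q̇/(ṁ c_p) = 11.89 + 23.22/(1.648·2.156) = 18.4252 °C.
T approaches T_ss exponentially: T(t) = T_ss + (T₀ − T_ss) e^(−t/τ).
T(874.6) = 18.4252 + (-3.79516)·e^(−874.6/329.976) = 18.4252 + (-3.79516)·0.0706160 = 18.1572 °C.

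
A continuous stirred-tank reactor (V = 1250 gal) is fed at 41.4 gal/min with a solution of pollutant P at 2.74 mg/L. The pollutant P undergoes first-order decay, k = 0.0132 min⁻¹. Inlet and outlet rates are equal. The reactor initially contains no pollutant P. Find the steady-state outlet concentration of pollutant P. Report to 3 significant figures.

1.96 mg/L

V dC/dt = Q(C_in − C) − k V C.
Steady state (dC/dt = 0): C_ss = Q C_in/(Q + kV) = C_in/(1 + kV/Q).
C_ss = 41.4·2.74/(41.4 + 0.0132·1250) = 113.44/57.900 = 1.9592 mg/L.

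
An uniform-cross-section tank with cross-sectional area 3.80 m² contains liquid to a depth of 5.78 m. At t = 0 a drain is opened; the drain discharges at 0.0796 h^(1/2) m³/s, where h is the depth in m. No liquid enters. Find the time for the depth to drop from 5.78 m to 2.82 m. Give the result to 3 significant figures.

Mass balance (ρ constant): A dh/dt = −0.0796 √h.
∫ h^(−1/2) dh = −(0.0796/A) ∫ dt, giving 2√h = 2√h₀ − (0.0796/A) t.
t = 2A(√h₀ − √h)/0.0796 = 2·3.80·(√5.78 − √2.82)/0.0796
  = 7.6000 × (2.4042 − 1.6793) / 0.0796 = 69.209 s.

69.2 s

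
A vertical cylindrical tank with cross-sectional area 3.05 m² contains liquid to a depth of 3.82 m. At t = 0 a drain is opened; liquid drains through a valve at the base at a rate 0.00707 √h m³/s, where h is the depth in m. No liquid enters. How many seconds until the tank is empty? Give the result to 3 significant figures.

Accumulation of liquid (constant cross-section A): A dh/dt = −0.00707 √h.
Separate and integrate: 2(√h − √h₀) = −(0.00707/A) t.
Set h = 0: 2√h₀ = (0.00707/A) t_empty ⇒ t_empty = 2A√h₀/0.00707.
t_empty = 2·3.05·√3.82/0.00707 = 6.1000·1.9545/0.00707 = 1686.3 s.

1690 s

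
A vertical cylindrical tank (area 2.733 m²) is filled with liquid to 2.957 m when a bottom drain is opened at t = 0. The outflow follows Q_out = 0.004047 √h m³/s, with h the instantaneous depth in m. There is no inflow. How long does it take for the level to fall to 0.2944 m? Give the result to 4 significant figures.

1590 s

With no inflow, A dh/dt = −0.004047 √h.
Separate and integrate: 2(√h − √h₀) = −(0.004047/A) t.
t = 2A(√h₀ − √h)/0.004047 = 2·2.733·(√2.957 − √0.2944)/0.004047
  = 5.46600 × (1.71959 − 0.542586) / 0.004047 = 1589.70 s.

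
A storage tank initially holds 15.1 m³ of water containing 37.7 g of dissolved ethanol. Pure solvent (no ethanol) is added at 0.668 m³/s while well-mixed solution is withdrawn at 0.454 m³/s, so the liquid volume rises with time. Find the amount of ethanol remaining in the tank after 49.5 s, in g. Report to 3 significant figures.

Total volume: dV/dt = Q_in − Q_out = 0.21400 m³/s, so V(t) = 15.1 + 0.21400 t and V(49.5) = 25.693 m³.
No ethanol enters, so dm/dt = −Q_out · (m/V).
Separate: dm/m = −Q_out dt/V(t) ⇒ ln(m/m₀) = −(Q_out/(Q_in−Q_out)) ln(V/V₀).
m = m₀ (V₀/V)^(Q_out/(Q_in−Q_out)) = 37.7 × (15.1/25.693)^(2.1215) = 12.207 g.

12.2 g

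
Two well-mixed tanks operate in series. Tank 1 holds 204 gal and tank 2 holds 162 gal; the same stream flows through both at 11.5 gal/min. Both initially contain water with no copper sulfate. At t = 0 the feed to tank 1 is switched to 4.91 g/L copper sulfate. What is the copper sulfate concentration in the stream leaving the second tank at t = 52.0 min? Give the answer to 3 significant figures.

Each tank obeys Vᵢ dCᵢ/dt = Q(Cᵢ₋₁ − Cᵢ), so τᵢ = Vᵢ/Q.
τ₁ = 204/11.5 = 17.739 min; τ₂ = 162/11.5 = 14.087 min.
Solving the cascade with C₁(0)=C₂(0)=0 gives C₂(t) = C_in[1 − (τ₁ e^(−t/τ₁) − τ₂ e^(−t/τ₂))/(τ₁ − τ₂)].
At t = 52.0: e^(−t/τ₁) = 0.053324, e^(−t/τ₂) = 0.024938.
C₂ = 4.91·[1 − (17.739·0.053324 − 14.087·0.024938)/(3.6522)] = 4.91·0.83719 = 4.1106 g/L.

4.11 g/L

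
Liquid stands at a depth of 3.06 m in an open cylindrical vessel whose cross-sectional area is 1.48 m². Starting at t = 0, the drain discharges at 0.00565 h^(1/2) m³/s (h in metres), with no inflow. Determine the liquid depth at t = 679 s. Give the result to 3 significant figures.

0.205 m

A dh/dt = −Q_out = −0.00565 √h.
Separate and integrate: 2(√h − √h₀) = −(0.00565/A) t.
√h = √3.06 − 0.00565·679/(2·1.48) = 1.7493 − 1.2961 = 0.45322.
h = 0.45322² = 0.20541 m.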